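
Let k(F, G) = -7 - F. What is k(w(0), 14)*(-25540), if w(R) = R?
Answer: 178780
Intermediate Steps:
k(w(0), 14)*(-25540) = (-7 - 1*0)*(-25540) = (-7 + 0)*(-25540) = -7*(-25540) = 178780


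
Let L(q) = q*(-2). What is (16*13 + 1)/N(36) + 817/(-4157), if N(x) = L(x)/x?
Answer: -870447/8314 ≈ -104.70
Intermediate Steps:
L(q) = -2*q
N(x) = -2 (N(x) = (-2*x)/x = -2)
(16*13 + 1)/N(36) + 817/(-4157) = (16*13 + 1)/(-2) + 817/(-4157) = (208 + 1)*(-1/2) + 817*(-1/4157) = 209*(-1/2) - 817/4157 = -209/2 - 817/4157 = -870447/8314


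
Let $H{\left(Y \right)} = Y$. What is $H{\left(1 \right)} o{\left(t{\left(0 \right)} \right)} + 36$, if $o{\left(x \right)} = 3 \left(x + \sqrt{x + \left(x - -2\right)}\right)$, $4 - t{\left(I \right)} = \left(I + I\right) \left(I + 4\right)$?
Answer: $48 + 3 \sqrt{10} \approx 57.487$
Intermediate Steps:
$t{\left(I \right)} = 4 - 2 I \left(4 + I\right)$ ($t{\left(I \right)} = 4 - \left(I + I\right) \left(I + 4\right) = 4 - 2 I \left(4 + I\right)$)
$o{\left(x \right)} = 3 x + 3 \sqrt{2 + 2 x}$ ($o{\left(x \right)} = 3 \left(x + \sqrt{x + \left(x + 2\right)}\right) = 3 \left(x + \sqrt{x + \left(2 + x\right)}\right) = 3 \left(x + \sqrt{2 + 2 x}\right) = 3 x + 3 \sqrt{2 + 2 x}$)
$H{\left(1 \right)} o{\left(t{\left(0 \right)} \right)} + 36 = 1 \left(3 \left(4 - 0 - 2 \cdot 0^{2}\right) + 3 \sqrt{2 + 2 \left(4 - 0 - 2 \cdot 0^{2}\right)}\right) + 36 = 1 \left(3 \left(4 + 0 - 0\right) + 3 \sqrt{2 + 2 \left(4 + 0 - 0\right)}\right) + 36 = 1 \left(3 \left(4 + 0 + 0\right) + 3 \sqrt{2 + 2 \left(4 + 0 + 0\right)}\right) + 36 = 1 \left(3 \cdot 4 + 3 \sqrt{2 + 2 \cdot 4}\right) + 36 = 1 \left(12 + 3 \sqrt{2 + 8}\right) + 36 = 1 \left(12 + 3 \sqrt{10}\right) + 36 = \left(12 + 3 \sqrt{10}\right) + 36 = 48 + 3 \sqrt{10}$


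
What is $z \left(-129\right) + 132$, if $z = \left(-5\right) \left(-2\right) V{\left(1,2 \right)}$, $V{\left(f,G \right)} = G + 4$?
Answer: $-7608$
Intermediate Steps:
$V{\left(f,G \right)} = 4 + G$
$z = 60$ ($z = \left(-5\right) \left(-2\right) \left(4 + 2\right) = 10 \cdot 6 = 60$)
$z \left(-129\right) + 132 = 60 \left(-129\right) + 132 = -7740 + 132 = -7608$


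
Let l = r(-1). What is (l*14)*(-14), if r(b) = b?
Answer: 196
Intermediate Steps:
l = -1
(l*14)*(-14) = -1*14*(-14) = -14*(-14) = 196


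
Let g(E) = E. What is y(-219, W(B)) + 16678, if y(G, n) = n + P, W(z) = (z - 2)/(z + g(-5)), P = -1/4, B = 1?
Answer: 16678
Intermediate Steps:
P = -¼ (P = -1*¼ = -¼ ≈ -0.25000)
W(z) = (-2 + z)/(-5 + z) (W(z) = (z - 2)/(z - 5) = (-2 + z)/(-5 + z))
y(G, n) = -¼ + n (y(G, n) = n - ¼ = -¼ + n)
y(-219, W(B)) + 16678 = (-¼ + (-2 + 1)/(-5 + 1)) + 16678 = (-¼ - 1/(-4)) + 16678 = (-¼ - ¼*(-1)) + 16678 = (-¼ + ¼) + 16678 = 0 + 16678 = 16678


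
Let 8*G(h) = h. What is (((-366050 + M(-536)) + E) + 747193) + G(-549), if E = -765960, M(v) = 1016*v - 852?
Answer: -7442509/8 ≈ -9.3031e+5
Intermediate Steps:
M(v) = -852 + 1016*v
G(h) = h/8
(((-366050 + M(-536)) + E) + 747193) + G(-549) = (((-366050 + (-852 + 1016*(-536))) - 765960) + 747193) + (⅛)*(-549) = (((-366050 + (-852 - 544576)) - 765960) + 747193) - 549/8 = (((-366050 - 545428) - 765960) + 747193) - 549/8 = ((-911478 - 765960) + 747193) - 549/8 = (-1677438 + 747193) - 549/8 = -930245 - 549/8 = -7442509/8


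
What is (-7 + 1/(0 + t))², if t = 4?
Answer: 729/16 ≈ 45.563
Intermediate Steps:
(-7 + 1/(0 + t))² = (-7 + 1/(0 + 4))² = (-7 + 1/4)² = (-7 + ¼)² = (-27/4)² = 729/16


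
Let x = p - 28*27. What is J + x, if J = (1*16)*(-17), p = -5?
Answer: -1033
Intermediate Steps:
J = -272 (J = 16*(-17) = -272)
x = -761 (x = -5 - 28*27 = -5 - 756 = -761)
J + x = -272 - 761 = -1033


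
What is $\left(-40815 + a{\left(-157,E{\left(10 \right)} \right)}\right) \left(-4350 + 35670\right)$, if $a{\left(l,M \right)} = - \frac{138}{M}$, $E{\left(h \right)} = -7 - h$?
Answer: $- \frac{21727216440}{17} \approx -1.2781 \cdot 10^{9}$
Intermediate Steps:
$\left(-40815 + a{\left(-157,E{\left(10 \right)} \right)}\right) \left(-4350 + 35670\right) = \left(-40815 - \frac{138}{-7 - 10}\right) \left(-4350 + 35670\right) = \left(-40815 - \frac{138}{-7 - 10}\right) 31320 = \left(-40815 - \frac{138}{-17}\right) 31320 = \left(-40815 - - \frac{138}{17}\right) 31320 = \left(-40815 + \frac{138}{17}\right) 31320 = \left(- \frac{693717}{17}\right) 31320 = - \frac{21727216440}{17}$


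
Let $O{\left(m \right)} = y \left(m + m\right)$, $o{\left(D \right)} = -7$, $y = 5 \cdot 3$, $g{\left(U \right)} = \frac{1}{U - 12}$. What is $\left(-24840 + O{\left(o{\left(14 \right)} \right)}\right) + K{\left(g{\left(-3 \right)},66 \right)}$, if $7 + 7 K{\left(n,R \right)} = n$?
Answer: $- \frac{2630356}{105} \approx -25051.0$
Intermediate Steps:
$g{\left(U \right)} = \frac{1}{-12 + U}$
$K{\left(n,R \right)} = -1 + \frac{n}{7}$
$y = 15$
$O{\left(m \right)} = 30 m$ ($O{\left(m \right)} = 15 \left(m + m\right) = 15 \cdot 2 m = 30 m$)
$\left(-24840 + O{\left(o{\left(14 \right)} \right)}\right) + K{\left(g{\left(-3 \right)},66 \right)} = \left(-24840 + 30 \left(-7\right)\right) - \left(1 - \frac{1}{7 \left(-12 - 3\right)}\right) = \left(-24840 - 210\right) - \left(1 - \frac{1}{7 \left(-15\right)}\right) = -25050 + \left(-1 + \frac{1}{7} \left(- \frac{1}{15}\right)\right) = -25050 - \frac{106}{105} = - \frac{2630356}{105}$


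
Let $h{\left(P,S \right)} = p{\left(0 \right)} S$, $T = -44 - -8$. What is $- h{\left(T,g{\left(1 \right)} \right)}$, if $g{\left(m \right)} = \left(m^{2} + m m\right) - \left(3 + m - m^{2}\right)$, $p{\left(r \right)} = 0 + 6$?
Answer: $6$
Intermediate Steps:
$p{\left(r \right)} = 6$
$g{\left(m \right)} = -3 - m + 3 m^{2}$ ($g{\left(m \right)} = \left(m^{2} + m^{2}\right) - \left(3 + m - m^{2}\right) = 2 m^{2} - \left(3 + m - m^{2}\right) = -3 - m + 3 m^{2}$)
$T = -36$ ($T = -44 + 8 = -36$)
$h{\left(P,S \right)} = 6 S$
$- h{\left(T,g{\left(1 \right)} \right)} = - 6 \left(-3 - 1 + 3 \cdot 1^{2}\right) = - 6 \left(-3 - 1 + 3 \cdot 1\right) = - 6 \left(-3 - 1 + 3\right) = - 6 \left(-1\right) = \left(-1\right) \left(-6\right) = 6$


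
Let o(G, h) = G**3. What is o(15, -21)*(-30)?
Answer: -101250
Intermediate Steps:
o(15, -21)*(-30) = 15**3*(-30) = 3375*(-30) = -101250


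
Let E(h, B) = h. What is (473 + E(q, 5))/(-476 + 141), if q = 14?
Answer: -487/335 ≈ -1.4537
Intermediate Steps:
(473 + E(q, 5))/(-476 + 141) = (473 + 14)/(-476 + 141) = 487/(-335) = 487*(-1/335) = -487/335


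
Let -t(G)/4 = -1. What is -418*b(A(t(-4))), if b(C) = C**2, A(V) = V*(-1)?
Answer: -6688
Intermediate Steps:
t(G) = 4 (t(G) = -4*(-1) = 4)
A(V) = -V
-418*b(A(t(-4))) = -418*(-1*4)**2 = -418*(-4)**2 = -418*16 = -6688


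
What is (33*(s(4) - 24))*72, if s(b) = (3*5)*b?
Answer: 85536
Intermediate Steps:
s(b) = 15*b
(33*(s(4) - 24))*72 = (33*(15*4 - 24))*72 = (33*(60 - 24))*72 = (33*36)*72 = 1188*72 = 85536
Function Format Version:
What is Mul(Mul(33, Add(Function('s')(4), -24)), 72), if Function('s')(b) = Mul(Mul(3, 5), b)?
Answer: 85536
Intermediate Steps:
Function('s')(b) = Mul(15, b)
Mul(Mul(33, Add(Function('s')(4), -24)), 72) = Mul(Mul(33, Add(Mul(15, 4), -24)), 72) = Mul(Mul(33, Add(60, -24)), 72) = Mul(Mul(33, 36), 72) = Mul(1188, 72) = 85536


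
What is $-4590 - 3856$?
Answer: $-8446$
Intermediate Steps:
$-4590 - 3856 = -8446$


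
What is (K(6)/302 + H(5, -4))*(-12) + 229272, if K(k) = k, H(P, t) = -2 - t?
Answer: 34616412/151 ≈ 2.2925e+5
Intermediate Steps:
(K(6)/302 + H(5, -4))*(-12) + 229272 = (6/302 + (-2 - 1*(-4)))*(-12) + 229272 = (6*(1/302) + (-2 + 4))*(-12) + 229272 = (3/151 + 2)*(-12) + 229272 = (305/151)*(-12) + 229272 = -3660/151 + 229272 = 34616412/151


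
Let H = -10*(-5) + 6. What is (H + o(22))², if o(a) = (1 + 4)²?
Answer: 6561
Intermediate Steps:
o(a) = 25 (o(a) = 5² = 25)
H = 56 (H = 50 + 6 = 56)
(H + o(22))² = (56 + 25)² = 81² = 6561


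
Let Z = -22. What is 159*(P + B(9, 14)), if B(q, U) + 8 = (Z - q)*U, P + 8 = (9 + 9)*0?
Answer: -71550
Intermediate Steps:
P = -8 (P = -8 + (9 + 9)*0 = -8 + 18*0 = -8 + 0 = -8)
B(q, U) = -8 + U*(-22 - q) (B(q, U) = -8 + (-22 - q)*U = -8 + U*(-22 - q))
159*(P + B(9, 14)) = 159*(-8 + (-8 - 22*14 - 1*14*9)) = 159*(-8 + (-8 - 308 - 126)) = 159*(-8 - 442) = 159*(-450) = -71550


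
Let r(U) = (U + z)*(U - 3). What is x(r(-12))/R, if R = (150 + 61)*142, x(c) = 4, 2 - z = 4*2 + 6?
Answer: 2/14981 ≈ 0.00013350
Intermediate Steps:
z = -12 (z = 2 - (4*2 + 6) = 2 - (8 + 6) = 2 - 1*14 = 2 - 14 = -12)
r(U) = (-12 + U)*(-3 + U) (r(U) = (U - 12)*(U - 3) = (-12 + U)*(-3 + U))
R = 29962 (R = 211*142 = 29962)
x(r(-12))/R = 4/29962 = 4*(1/29962) = 2/14981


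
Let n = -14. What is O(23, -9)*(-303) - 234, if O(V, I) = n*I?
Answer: -38412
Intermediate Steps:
O(V, I) = -14*I
O(23, -9)*(-303) - 234 = -14*(-9)*(-303) - 234 = 126*(-303) - 234 = -38178 - 234 = -38412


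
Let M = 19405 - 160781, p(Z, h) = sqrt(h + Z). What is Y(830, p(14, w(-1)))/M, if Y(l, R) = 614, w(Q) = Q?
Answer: -307/70688 ≈ -0.0043430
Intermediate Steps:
p(Z, h) = sqrt(Z + h)
M = -141376
Y(830, p(14, w(-1)))/M = 614/(-141376) = 614*(-1/141376) = -307/70688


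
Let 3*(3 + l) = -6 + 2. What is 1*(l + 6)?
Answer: 5/3 ≈ 1.6667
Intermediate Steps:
l = -13/3 (l = -3 + (-6 + 2)/3 = -3 + (⅓)*(-4) = -3 - 4/3 = -13/3 ≈ -4.3333)
1*(l + 6) = 1*(-13/3 + 6) = 1*(5/3) = 5/3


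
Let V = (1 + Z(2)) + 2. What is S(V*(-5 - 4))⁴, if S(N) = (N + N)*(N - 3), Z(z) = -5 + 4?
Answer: 326653399296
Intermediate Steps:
Z(z) = -1
V = 2 (V = (1 - 1) + 2 = 0 + 2 = 2)
S(N) = 2*N*(-3 + N) (S(N) = (2*N)*(-3 + N) = 2*N*(-3 + N))
S(V*(-5 - 4))⁴ = (2*(2*(-5 - 4))*(-3 + 2*(-5 - 4)))⁴ = (2*(2*(-9))*(-3 + 2*(-9)))⁴ = (2*(-18)*(-3 - 18))⁴ = (2*(-18)*(-21))⁴ = 756⁴ = 326653399296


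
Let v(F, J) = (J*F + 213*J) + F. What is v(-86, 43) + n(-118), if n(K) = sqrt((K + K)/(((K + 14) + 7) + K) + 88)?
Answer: 5375 + 2*sqrt(1029635)/215 ≈ 5384.4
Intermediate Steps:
v(F, J) = F + 213*J + F*J (v(F, J) = (F*J + 213*J) + F = (213*J + F*J) + F = F + 213*J + F*J)
n(K) = sqrt(88 + 2*K/(21 + 2*K)) (n(K) = sqrt((2*K)/(((14 + K) + 7) + K) + 88) = sqrt((2*K)/((21 + K) + K) + 88) = sqrt((2*K)/(21 + 2*K) + 88) = sqrt(2*K/(21 + 2*K) + 88) = sqrt(88 + 2*K/(21 + 2*K)))
v(-86, 43) + n(-118) = (-86 + 213*43 - 86*43) + sqrt(2)*sqrt((924 + 89*(-118))/(21 + 2*(-118))) = (-86 + 9159 - 3698) + sqrt(2)*sqrt((924 - 10502)/(21 - 236)) = 5375 + sqrt(2)*sqrt(-9578/(-215)) = 5375 + sqrt(2)*sqrt(-1/215*(-9578)) = 5375 + sqrt(2)*sqrt(9578/215) = 5375 + sqrt(2)*(sqrt(2059270)/215) = 5375 + 2*sqrt(1029635)/215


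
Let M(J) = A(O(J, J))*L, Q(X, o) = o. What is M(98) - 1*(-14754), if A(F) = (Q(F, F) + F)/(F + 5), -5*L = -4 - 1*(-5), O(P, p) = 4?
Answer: 663922/45 ≈ 14754.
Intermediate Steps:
L = -⅕ (L = -(-4 - 1*(-5))/5 = -(-4 + 5)/5 = -⅕*1 = -⅕ ≈ -0.20000)
A(F) = 2*F/(5 + F) (A(F) = (F + F)/(F + 5) = (2*F)/(5 + F) = 2*F/(5 + F))
M(J) = -8/45 (M(J) = (2*4/(5 + 4))*(-⅕) = (2*4/9)*(-⅕) = (2*4*(⅑))*(-⅕) = (8/9)*(-⅕) = -8/45)
M(98) - 1*(-14754) = -8/45 - 1*(-14754) = -8/45 + 14754 = 663922/45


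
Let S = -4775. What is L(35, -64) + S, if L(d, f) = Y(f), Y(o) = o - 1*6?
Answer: -4845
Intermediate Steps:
Y(o) = -6 + o (Y(o) = o - 6 = -6 + o)
L(d, f) = -6 + f
L(35, -64) + S = (-6 - 64) - 4775 = -70 - 4775 = -4845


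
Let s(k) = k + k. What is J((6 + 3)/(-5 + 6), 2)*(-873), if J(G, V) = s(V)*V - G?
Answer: 873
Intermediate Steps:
s(k) = 2*k
J(G, V) = -G + 2*V² (J(G, V) = (2*V)*V - G = 2*V² - G = -G + 2*V²)
J((6 + 3)/(-5 + 6), 2)*(-873) = (-(6 + 3)/(-5 + 6) + 2*2²)*(-873) = (-9/1 + 2*4)*(-873) = (-9 + 8)*(-873) = -1*(-873) = 873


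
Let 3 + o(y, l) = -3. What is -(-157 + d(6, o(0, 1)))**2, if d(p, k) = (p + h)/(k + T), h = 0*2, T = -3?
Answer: -223729/9 ≈ -24859.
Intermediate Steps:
o(y, l) = -6 (o(y, l) = -3 - 3 = -6)
h = 0
d(p, k) = p/(-3 + k) (d(p, k) = (p + 0)/(k - 3) = p/(-3 + k))
-(-157 + d(6, o(0, 1)))**2 = -(-157 + 6/(-3 - 6))**2 = -(-157 + 6/(-9))**2 = -(-157 + 6*(-1/9))**2 = -(-157 - 2/3)**2 = -(-473/3)**2 = -1*223729/9 = -223729/9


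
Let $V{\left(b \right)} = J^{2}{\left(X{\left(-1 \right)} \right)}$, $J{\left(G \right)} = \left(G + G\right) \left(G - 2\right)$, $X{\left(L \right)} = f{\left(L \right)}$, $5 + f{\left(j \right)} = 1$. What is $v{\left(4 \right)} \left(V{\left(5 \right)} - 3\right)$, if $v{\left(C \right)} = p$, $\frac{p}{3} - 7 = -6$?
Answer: $6903$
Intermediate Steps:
$p = 3$ ($p = 21 + 3 \left(-6\right) = 21 - 18 = 3$)
$f{\left(j \right)} = -4$ ($f{\left(j \right)} = -5 + 1 = -4$)
$v{\left(C \right)} = 3$
$X{\left(L \right)} = -4$
$J{\left(G \right)} = 2 G \left(-2 + G\right)$
$V{\left(b \right)} = 2304$ ($V{\left(b \right)} = \left(2 \left(-4\right) \left(-2 - 4\right)\right)^{2} = \left(2 \left(-4\right) \left(-6\right)\right)^{2} = 48^{2} = 2304$)
$v{\left(4 \right)} \left(V{\left(5 \right)} - 3\right) = 3 \left(2304 - 3\right) = 3 \cdot 2301 = 6903$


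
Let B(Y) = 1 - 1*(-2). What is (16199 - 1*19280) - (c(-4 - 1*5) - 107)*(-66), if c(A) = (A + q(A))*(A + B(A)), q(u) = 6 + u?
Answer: -5391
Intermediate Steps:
B(Y) = 3 (B(Y) = 1 + 2 = 3)
c(A) = (3 + A)*(6 + 2*A) (c(A) = (A + (6 + A))*(A + 3) = (6 + 2*A)*(3 + A) = (3 + A)*(6 + 2*A))
(16199 - 1*19280) - (c(-4 - 1*5) - 107)*(-66) = (16199 - 1*19280) - ((18 + 2*(-4 - 1*5)**2 + 12*(-4 - 1*5)) - 107)*(-66) = (16199 - 19280) - ((18 + 2*(-4 - 5)**2 + 12*(-4 - 5)) - 107)*(-66) = -3081 - ((18 + 2*(-9)**2 + 12*(-9)) - 107)*(-66) = -3081 - ((18 + 2*81 - 108) - 107)*(-66) = -3081 - ((18 + 162 - 108) - 107)*(-66) = -3081 - (72 - 107)*(-66) = -3081 - (-35)*(-66) = -3081 - 1*2310 = -3081 - 2310 = -5391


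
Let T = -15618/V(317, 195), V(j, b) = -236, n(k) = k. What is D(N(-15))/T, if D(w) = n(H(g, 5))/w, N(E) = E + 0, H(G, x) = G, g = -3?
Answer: 118/39045 ≈ 0.0030222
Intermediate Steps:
N(E) = E
D(w) = -3/w
T = 7809/118 (T = -15618/(-236) = -15618*(-1/236) = 7809/118 ≈ 66.178)
D(N(-15))/T = (-3/(-15))/(7809/118) = -3*(-1/15)*(118/7809) = (⅕)*(118/7809) = 118/39045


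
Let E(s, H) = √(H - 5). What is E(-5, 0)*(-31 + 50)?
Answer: 19*I*√5 ≈ 42.485*I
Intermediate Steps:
E(s, H) = √(-5 + H)
E(-5, 0)*(-31 + 50) = √(-5 + 0)*(-31 + 50) = √(-5)*19 = (I*√5)*19 = 19*I*√5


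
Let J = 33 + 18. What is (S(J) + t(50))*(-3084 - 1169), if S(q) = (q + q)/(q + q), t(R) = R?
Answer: -216903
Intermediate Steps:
J = 51
S(q) = 1 (S(q) = (2*q)/((2*q)) = (2*q)*(1/(2*q)) = 1)
(S(J) + t(50))*(-3084 - 1169) = (1 + 50)*(-3084 - 1169) = 51*(-4253) = -216903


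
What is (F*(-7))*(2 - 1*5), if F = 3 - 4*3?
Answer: -189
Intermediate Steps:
F = -9 (F = 3 - 12 = -9)
(F*(-7))*(2 - 1*5) = (-9*(-7))*(2 - 1*5) = 63*(2 - 5) = 63*(-3) = -189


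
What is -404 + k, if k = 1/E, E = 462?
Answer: -186647/462 ≈ -404.00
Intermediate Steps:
k = 1/462 ≈ 0.0021645
-404 + k = -404 + 1/462 = -186647/462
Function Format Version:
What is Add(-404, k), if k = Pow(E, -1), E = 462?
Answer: Rational(-186647, 462) ≈ -404.00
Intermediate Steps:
k = Rational(1, 462) (k = Pow(462, -1) = Rational(1, 462) ≈ 0.0021645)
Add(-404, k) = Add(-404, Rational(1, 462)) = Rational(-186647, 462)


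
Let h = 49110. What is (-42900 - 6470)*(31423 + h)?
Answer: -3975914210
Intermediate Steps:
(-42900 - 6470)*(31423 + h) = (-42900 - 6470)*(31423 + 49110) = -49370*80533 = -3975914210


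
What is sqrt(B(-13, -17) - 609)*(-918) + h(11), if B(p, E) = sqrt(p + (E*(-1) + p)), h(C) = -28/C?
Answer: -28/11 - 918*sqrt(-609 + 3*I) ≈ -58.344 - 22654.0*I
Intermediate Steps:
B(p, E) = sqrt(-E + 2*p) (B(p, E) = sqrt(p + (-E + p)) = sqrt(p + (p - E)) = sqrt(-E + 2*p))
sqrt(B(-13, -17) - 609)*(-918) + h(11) = sqrt(sqrt(-1*(-17) + 2*(-13)) - 609)*(-918) - 28/11 = sqrt(sqrt(17 - 26) - 609)*(-918) - 28*1/11 = sqrt(sqrt(-9) - 609)*(-918) - 28/11 = sqrt(3*I - 609)*(-918) - 28/11 = sqrt(-609 + 3*I)*(-918) - 28/11 = -918*sqrt(-609 + 3*I) - 28/11 = -28/11 - 918*sqrt(-609 + 3*I)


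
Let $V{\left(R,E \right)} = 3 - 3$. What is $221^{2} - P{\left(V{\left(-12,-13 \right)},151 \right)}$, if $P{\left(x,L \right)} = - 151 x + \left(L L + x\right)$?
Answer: $26040$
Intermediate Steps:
$V{\left(R,E \right)} = 0$
$P{\left(x,L \right)} = L^{2} - 150 x$ ($P{\left(x,L \right)} = - 151 x + \left(L^{2} + x\right) = - 151 x + \left(x + L^{2}\right) = L^{2} - 150 x$)
$221^{2} - P{\left(V{\left(-12,-13 \right)},151 \right)} = 221^{2} - \left(151^{2} - 0\right) = 48841 - \left(22801 + 0\right) = 48841 - 22801 = 26040$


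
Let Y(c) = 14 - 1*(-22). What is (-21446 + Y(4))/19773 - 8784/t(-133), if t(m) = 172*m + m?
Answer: -318936658/454956957 ≈ -0.70103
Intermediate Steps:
Y(c) = 36 (Y(c) = 14 + 22 = 36)
t(m) = 173*m
(-21446 + Y(4))/19773 - 8784/t(-133) = (-21446 + 36)/19773 - 8784/(173*(-133)) = -21410*1/19773 - 8784/(-23009) = -21410/19773 - 8784*(-1/23009) = -21410/19773 + 8784/23009 = -318936658/454956957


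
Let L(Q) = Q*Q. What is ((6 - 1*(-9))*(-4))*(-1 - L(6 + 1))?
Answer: 3000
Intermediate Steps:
L(Q) = Q²
((6 - 1*(-9))*(-4))*(-1 - L(6 + 1)) = ((6 - 1*(-9))*(-4))*(-1 - (6 + 1)²) = ((6 + 9)*(-4))*(-1 - 1*7²) = (15*(-4))*(-1 - 1*49) = -60*(-1 - 49) = -60*(-50) = 3000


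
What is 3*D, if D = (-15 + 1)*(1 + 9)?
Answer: -420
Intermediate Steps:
D = -140 (D = -14*10 = -140)
3*D = 3*(-140) = -420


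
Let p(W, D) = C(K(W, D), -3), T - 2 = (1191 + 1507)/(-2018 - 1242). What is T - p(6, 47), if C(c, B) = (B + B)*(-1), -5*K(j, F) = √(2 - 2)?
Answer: -7869/1630 ≈ -4.8276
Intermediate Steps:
T = 1911/1630 (T = 2 + (1191 + 1507)/(-2018 - 1242) = 2 + 2698/(-3260) = 2 + 2698*(-1/3260) = 2 - 1349/1630 = 1911/1630 ≈ 1.1724)
K(j, F) = 0 (K(j, F) = -√(2 - 2)/5 = -√0/5 = -⅕*0 = 0)
C(c, B) = -2*B (C(c, B) = (2*B)*(-1) = -2*B)
p(W, D) = 6 (p(W, D) = -2*(-3) = 6)
T - p(6, 47) = 1911/1630 - 1*6 = 1911/1630 - 6 = -7869/1630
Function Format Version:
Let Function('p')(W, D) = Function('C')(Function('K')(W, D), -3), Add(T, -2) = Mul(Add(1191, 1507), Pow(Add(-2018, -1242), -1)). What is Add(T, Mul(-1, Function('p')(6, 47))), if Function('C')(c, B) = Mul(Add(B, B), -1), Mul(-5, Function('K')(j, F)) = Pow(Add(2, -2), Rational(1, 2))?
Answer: Rational(-7869, 1630) ≈ -4.8276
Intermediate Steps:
T = Rational(1911, 1630) (T = Add(2, Mul(Add(1191, 1507), Pow(Add(-2018, -1242), -1))) = Add(2, Mul(2698, Pow(-3260, -1))) = Add(2, Mul(2698, Rational(-1, 3260))) = Add(2, Rational(-1349, 1630)) = Rational(1911, 1630) ≈ 1.1724)
Function('K')(j, F) = 0 (Function('K')(j, F) = Mul(Rational(-1, 5), Pow(Add(2, -2), Rational(1, 2))) = Mul(Rational(-1, 5), Pow(0, Rational(1, 2))) = Mul(Rational(-1, 5), 0) = 0)
Function('C')(c, B) = Mul(-2, B) (Function('C')(c, B) = Mul(Mul(2, B), -1) = Mul(-2, B))
Function('p')(W, D) = 6 (Function('p')(W, D) = Mul(-2, -3) = 6)
Add(T, Mul(-1, Function('p')(6, 47))) = Add(Rational(1911, 1630), Mul(-1, 6)) = Add(Rational(1911, 1630), -6) = Rational(-7869, 1630)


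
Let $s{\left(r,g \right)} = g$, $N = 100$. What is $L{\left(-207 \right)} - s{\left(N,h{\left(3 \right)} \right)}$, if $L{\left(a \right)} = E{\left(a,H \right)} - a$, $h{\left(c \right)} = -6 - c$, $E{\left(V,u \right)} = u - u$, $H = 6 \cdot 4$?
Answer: $216$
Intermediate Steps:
$H = 24$
$E{\left(V,u \right)} = 0$
$L{\left(a \right)} = - a$ ($L{\left(a \right)} = 0 - a = - a$)
$L{\left(-207 \right)} - s{\left(N,h{\left(3 \right)} \right)} = \left(-1\right) \left(-207\right) - \left(-6 - 3\right) = 207 - \left(-6 - 3\right) = 207 - -9 = 207 + 9 = 216$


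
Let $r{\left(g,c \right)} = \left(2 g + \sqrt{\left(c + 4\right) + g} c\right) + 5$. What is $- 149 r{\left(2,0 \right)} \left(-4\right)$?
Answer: $5364$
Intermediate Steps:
$r{\left(g,c \right)} = 5 + 2 g + c \sqrt{4 + c + g}$ ($r{\left(g,c \right)} = \left(2 g + \sqrt{\left(4 + c\right) + g} c\right) + 5 = \left(2 g + \sqrt{4 + c + g} c\right) + 5 = \left(2 g + c \sqrt{4 + c + g}\right) + 5 = 5 + 2 g + c \sqrt{4 + c + g}$)
$- 149 r{\left(2,0 \right)} \left(-4\right) = - 149 \left(5 + 2 \cdot 2 + 0 \sqrt{4 + 0 + 2}\right) \left(-4\right) = - 149 \left(5 + 4 + 0 \sqrt{6}\right) \left(-4\right) = - 149 \left(5 + 4 + 0\right) \left(-4\right) = - 149 \cdot 9 \left(-4\right) = \left(-149\right) \left(-36\right) = 5364$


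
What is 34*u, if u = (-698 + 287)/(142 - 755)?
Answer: 13974/613 ≈ 22.796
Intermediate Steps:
u = 411/613 (u = -411/(-613) = -411*(-1/613) = 411/613 ≈ 0.67047)
34*u = 34*(411/613) = 13974/613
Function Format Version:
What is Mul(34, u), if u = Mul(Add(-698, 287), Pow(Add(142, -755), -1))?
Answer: Rational(13974, 613) ≈ 22.796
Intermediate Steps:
u = Rational(411, 613) (u = Mul(-411, Pow(-613, -1)) = Mul(-411, Rational(-1, 613)) = Rational(411, 613) ≈ 0.67047)
Mul(34, u) = Mul(34, Rational(411, 613)) = Rational(13974, 613)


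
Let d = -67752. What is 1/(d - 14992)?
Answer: -1/82744 ≈ -1.2085e-5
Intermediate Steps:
1/(d - 14992) = 1/(-67752 - 14992) = 1/(-82744) = -1/82744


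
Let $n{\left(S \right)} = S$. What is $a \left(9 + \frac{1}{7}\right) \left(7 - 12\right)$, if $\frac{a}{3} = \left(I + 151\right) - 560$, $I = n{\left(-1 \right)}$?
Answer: $\frac{393600}{7} \approx 56229.0$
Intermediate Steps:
$I = -1$
$a = -1230$ ($a = 3 \left(\left(-1 + 151\right) - 560\right) = 3 \left(150 - 560\right) = 3 \left(-410\right) = -1230$)
$a \left(9 + \frac{1}{7}\right) \left(7 - 12\right) = - 1230 \left(9 + \frac{1}{7}\right) \left(7 - 12\right) = - 1230 \left(9 + \frac{1}{7}\right) \left(-5\right) = - 1230 \cdot \frac{64}{7} \left(-5\right) = \left(-1230\right) \left(- \frac{320}{7}\right) = \frac{393600}{7}$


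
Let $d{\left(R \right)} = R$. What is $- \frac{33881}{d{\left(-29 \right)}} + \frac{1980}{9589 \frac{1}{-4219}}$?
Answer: $\frac{82629929}{278081} \approx 297.14$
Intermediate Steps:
$- \frac{33881}{d{\left(-29 \right)}} + \frac{1980}{9589 \frac{1}{-4219}} = - \frac{33881}{-29} + \frac{1980}{9589 \frac{1}{-4219}} = \left(-33881\right) \left(- \frac{1}{29}\right) + \frac{1980}{9589 \left(- \frac{1}{4219}\right)} = \frac{33881}{29} + \frac{1980}{- \frac{9589}{4219}} = \frac{33881}{29} + 1980 \left(- \frac{4219}{9589}\right) = \frac{33881}{29} - \frac{8353620}{9589} = \frac{82629929}{278081}$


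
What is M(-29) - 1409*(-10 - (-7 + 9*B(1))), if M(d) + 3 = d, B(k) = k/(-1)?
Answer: -8486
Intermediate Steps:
B(k) = -k (B(k) = k*(-1) = -k)
M(d) = -3 + d
M(-29) - 1409*(-10 - (-7 + 9*B(1))) = (-3 - 29) - 1409*(-10 - (-7 + 9*(-1*1))) = -32 - 1409*(-10 - (-7 + 9*(-1))) = -32 - 1409*(-10 - (-7 - 9)) = -32 - 1409*(-10 - 1*(-16)) = -32 - 1409*(-10 + 16) = -32 - 1409*6 = -32 - 8454 = -8486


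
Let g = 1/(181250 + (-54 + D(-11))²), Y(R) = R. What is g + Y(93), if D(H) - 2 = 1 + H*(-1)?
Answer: 17005051/182850 ≈ 93.000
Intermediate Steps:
D(H) = 3 - H (D(H) = 2 + (1 + H*(-1)) = 2 + (1 - H) = 3 - H)
g = 1/182850 (g = 1/(181250 + (-54 + (3 - 1*(-11)))²) = 1/(181250 + (-54 + (3 + 11))²) = 1/(181250 + (-54 + 14)²) = 1/(181250 + (-40)²) = 1/(181250 + 1600) = 1/182850 ≈ 5.4690e-6)
g + Y(93) = 1/182850 + 93 = 17005051/182850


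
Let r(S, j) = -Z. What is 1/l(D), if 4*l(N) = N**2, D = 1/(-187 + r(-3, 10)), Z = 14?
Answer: 161604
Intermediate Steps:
r(S, j) = -14 (r(S, j) = -1*14 = -14)
D = -1/201 (D = 1/(-187 - 14) = 1/(-201) = -1/201 ≈ -0.0049751)
l(N) = N**2/4
1/l(D) = 1/((-1/201)**2/4) = 1/((1/4)*(1/40401)) = 1/(1/161604) = 161604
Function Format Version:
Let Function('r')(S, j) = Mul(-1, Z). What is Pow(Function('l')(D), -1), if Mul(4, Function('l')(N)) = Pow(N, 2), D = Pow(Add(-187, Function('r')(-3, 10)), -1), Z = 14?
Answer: 161604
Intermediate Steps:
Function('r')(S, j) = -14 (Function('r')(S, j) = Mul(-1, 14) = -14)
D = Rational(-1, 201) (D = Pow(Add(-187, -14), -1) = Pow(-201, -1) = Rational(-1, 201) ≈ -0.0049751)
Function('l')(N) = Mul(Rational(1, 4), Pow(N, 2))
Pow(Function('l')(D), -1) = Pow(Mul(Rational(1, 4), Pow(Rational(-1, 201), 2)), -1) = Pow(Mul(Rational(1, 4), Rational(1, 40401)), -1) = Pow(Rational(1, 161604), -1) = 161604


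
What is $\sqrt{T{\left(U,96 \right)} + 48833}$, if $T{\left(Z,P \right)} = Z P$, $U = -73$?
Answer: $5 \sqrt{1673} \approx 204.51$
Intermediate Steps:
$T{\left(Z,P \right)} = P Z$
$\sqrt{T{\left(U,96 \right)} + 48833} = \sqrt{96 \left(-73\right) + 48833} = \sqrt{-7008 + 48833} = \sqrt{41825} = 5 \sqrt{1673}$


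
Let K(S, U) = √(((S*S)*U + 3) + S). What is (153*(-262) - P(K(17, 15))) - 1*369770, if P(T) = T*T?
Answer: -414211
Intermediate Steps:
K(S, U) = √(3 + S + U*S²) (K(S, U) = √((S²*U + 3) + S) = √((U*S² + 3) + S) = √((3 + U*S²) + S) = √(3 + S + U*S²))
P(T) = T²
(153*(-262) - P(K(17, 15))) - 1*369770 = (153*(-262) - (√(3 + 17 + 15*17²))²) - 1*369770 = (-40086 - (√(3 + 17 + 15*289))²) - 369770 = (-40086 - (√(3 + 17 + 4335))²) - 369770 = (-40086 - (√4355)²) - 369770 = (-40086 - 1*4355) - 369770 = (-40086 - 4355) - 369770 = -44441 - 369770 = -414211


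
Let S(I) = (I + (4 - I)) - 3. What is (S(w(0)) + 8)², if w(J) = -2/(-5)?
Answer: 81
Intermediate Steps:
w(J) = ⅖ (w(J) = -2*(-⅕) = ⅖)
S(I) = 1 (S(I) = 4 - 3 = 1)
(S(w(0)) + 8)² = (1 + 8)² = 9² = 81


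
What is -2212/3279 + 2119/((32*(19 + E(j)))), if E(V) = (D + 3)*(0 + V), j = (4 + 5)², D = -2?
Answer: -130199/10492800 ≈ -0.012408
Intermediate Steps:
j = 81 (j = 9² = 81)
E(V) = V (E(V) = (-2 + 3)*(0 + V) = 1*V = V)
-2212/3279 + 2119/((32*(19 + E(j)))) = -2212/3279 + 2119/((32*(19 + 81))) = -2212*1/3279 + 2119/((32*100)) = -2212/3279 + 2119/3200 = -130199/10492800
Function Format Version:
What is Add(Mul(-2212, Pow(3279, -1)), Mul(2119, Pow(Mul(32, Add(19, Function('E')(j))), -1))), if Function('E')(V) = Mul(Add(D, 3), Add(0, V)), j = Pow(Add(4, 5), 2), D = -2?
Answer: Rational(-130199, 10492800) ≈ -0.012408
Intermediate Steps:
j = 81 (j = Pow(9, 2) = 81)
Function('E')(V) = V (Function('E')(V) = Mul(Add(-2, 3), Add(0, V)) = Mul(1, V) = V)
Add(Mul(-2212, Pow(3279, -1)), Mul(2119, Pow(Mul(32, Add(19, Function('E')(j))), -1))) = Add(Mul(-2212, Pow(3279, -1)), Mul(2119, Pow(Mul(32, Add(19, 81)), -1))) = Add(Mul(-2212, Rational(1, 3279)), Mul(2119, Pow(Mul(32, 100), -1))) = Add(Rational(-2212, 3279), Mul(2119, Pow(3200, -1))) = Add(Rational(-2212, 3279), Mul(2119, Rational(1, 3200))) = Add(Rational(-2212, 3279), Rational(2119, 3200)) = Rational(-130199, 10492800)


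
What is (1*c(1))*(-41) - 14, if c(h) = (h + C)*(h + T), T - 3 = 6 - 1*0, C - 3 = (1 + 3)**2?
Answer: -8214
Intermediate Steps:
C = 19 (C = 3 + (1 + 3)**2 = 3 + 4**2 = 3 + 16 = 19)
T = 9 (T = 3 + (6 - 1*0) = 3 + (6 + 0) = 3 + 6 = 9)
c(h) = (9 + h)*(19 + h) (c(h) = (h + 19)*(h + 9) = (19 + h)*(9 + h) = (9 + h)*(19 + h))
(1*c(1))*(-41) - 14 = (1*(171 + 1**2 + 28*1))*(-41) - 14 = (1*(171 + 1 + 28))*(-41) - 14 = (1*200)*(-41) - 14 = 200*(-41) - 14 = -8200 - 14 = -8214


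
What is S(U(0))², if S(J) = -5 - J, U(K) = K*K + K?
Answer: 25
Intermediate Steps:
U(K) = K + K² (U(K) = K² + K = K + K²)
S(U(0))² = (-5 - 0*(1 + 0))² = (-5 - 0)² = (-5 - 1*0)² = (-5 + 0)² = (-5)² = 25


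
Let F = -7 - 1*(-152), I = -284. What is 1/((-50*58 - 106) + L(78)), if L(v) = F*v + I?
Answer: 1/8020 ≈ 0.00012469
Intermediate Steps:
F = 145 (F = -7 + 152 = 145)
L(v) = -284 + 145*v (L(v) = 145*v - 284 = -284 + 145*v)
1/((-50*58 - 106) + L(78)) = 1/((-50*58 - 106) + (-284 + 145*78)) = 1/((-2900 - 106) + (-284 + 11310)) = 1/(-3006 + 11026) = 1/8020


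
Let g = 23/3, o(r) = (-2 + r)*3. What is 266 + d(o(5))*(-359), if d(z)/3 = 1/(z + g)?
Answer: 10069/50 ≈ 201.38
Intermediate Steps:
o(r) = -6 + 3*r
g = 23/3 (g = 23*(⅓) = 23/3 ≈ 7.6667)
d(z) = 3/(23/3 + z) (d(z) = 3/(z + 23/3) = 3/(23/3 + z))
266 + d(o(5))*(-359) = 266 + (9/(23 + 3*(-6 + 3*5)))*(-359) = 266 + (9/(23 + 3*(-6 + 15)))*(-359) = 266 + (9/(23 + 3*9))*(-359) = 266 + (9/(23 + 27))*(-359) = 266 + (9/50)*(-359) = 266 - 3231/50 = 10069/50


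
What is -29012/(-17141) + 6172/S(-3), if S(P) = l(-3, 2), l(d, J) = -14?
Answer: -52694042/119987 ≈ -439.16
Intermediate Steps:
S(P) = -14
-29012/(-17141) + 6172/S(-3) = -29012/(-17141) + 6172/(-14) = -29012*(-1/17141) + 6172*(-1/14) = 29012/17141 - 3086/7 = -52694042/119987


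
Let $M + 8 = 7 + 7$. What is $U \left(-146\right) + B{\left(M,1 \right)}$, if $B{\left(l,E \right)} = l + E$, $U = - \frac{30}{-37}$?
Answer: $- \frac{4121}{37} \approx -111.38$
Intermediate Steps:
$M = 6$ ($M = -8 + \left(7 + 7\right) = -8 + 14 = 6$)
$U = \frac{30}{37}$ ($U = \left(-30\right) \left(- \frac{1}{37}\right) = \frac{30}{37} \approx 0.81081$)
$B{\left(l,E \right)} = E + l$
$U \left(-146\right) + B{\left(M,1 \right)} = \frac{30}{37} \left(-146\right) + \left(1 + 6\right) = - \frac{4380}{37} + 7 = - \frac{4121}{37}$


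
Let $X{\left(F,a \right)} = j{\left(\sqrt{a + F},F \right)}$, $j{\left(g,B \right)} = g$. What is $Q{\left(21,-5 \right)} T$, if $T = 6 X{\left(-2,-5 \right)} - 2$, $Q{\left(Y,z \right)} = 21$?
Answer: $-42 + 126 i \sqrt{7} \approx -42.0 + 333.36 i$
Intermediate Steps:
$X{\left(F,a \right)} = \sqrt{F + a}$ ($X{\left(F,a \right)} = \sqrt{a + F} = \sqrt{F + a}$)
$T = -2 + 6 i \sqrt{7}$ ($T = 6 \sqrt{-2 - 5} - 2 = 6 \sqrt{-7} - 2 = 6 i \sqrt{7} - 2 = -2 + 6 i \sqrt{7} \approx -2.0 + 15.875 i$)
$Q{\left(21,-5 \right)} T = 21 \left(-2 + 6 i \sqrt{7}\right) = -42 + 126 i \sqrt{7}$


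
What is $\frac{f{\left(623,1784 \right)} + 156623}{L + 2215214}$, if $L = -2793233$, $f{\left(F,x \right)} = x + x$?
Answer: $- \frac{53397}{192673} \approx -0.27714$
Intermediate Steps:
$f{\left(F,x \right)} = 2 x$
$\frac{f{\left(623,1784 \right)} + 156623}{L + 2215214} = \frac{2 \cdot 1784 + 156623}{-2793233 + 2215214} = \frac{3568 + 156623}{-578019} = 160191 \left(- \frac{1}{578019}\right) = - \frac{53397}{192673}$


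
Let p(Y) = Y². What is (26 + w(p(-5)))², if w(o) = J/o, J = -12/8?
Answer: 1682209/2500 ≈ 672.88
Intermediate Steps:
J = -3/2 (J = -12*⅛ = -3/2 ≈ -1.5000)
w(o) = -3/(2*o)
(26 + w(p(-5)))² = (26 - 3/(2*((-5)²)))² = (26 - 3/2/25)² = (26 - 3/2*1/25)² = (26 - 3/50)² = (1297/50)² = 1682209/2500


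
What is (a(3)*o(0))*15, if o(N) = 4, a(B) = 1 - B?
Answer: -120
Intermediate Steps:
(a(3)*o(0))*15 = ((1 - 1*3)*4)*15 = ((1 - 3)*4)*15 = -2*4*15 = -8*15 = -120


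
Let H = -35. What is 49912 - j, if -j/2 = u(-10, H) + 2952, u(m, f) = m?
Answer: 55796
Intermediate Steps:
j = -5884 (j = -2*(-10 + 2952) = -2*2942 = -5884)
49912 - j = 49912 - 1*(-5884) = 49912 + 5884 = 55796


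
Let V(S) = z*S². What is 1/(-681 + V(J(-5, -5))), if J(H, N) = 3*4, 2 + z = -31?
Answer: -1/5433 ≈ -0.00018406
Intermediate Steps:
z = -33 (z = -2 - 31 = -33)
J(H, N) = 12
V(S) = -33*S²
1/(-681 + V(J(-5, -5))) = 1/(-681 - 33*12²) = 1/(-681 - 33*144) = 1/(-681 - 4752) = 1/(-5433) = -1/5433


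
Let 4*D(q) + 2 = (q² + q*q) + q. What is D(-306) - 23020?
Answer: 23721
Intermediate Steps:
D(q) = -½ + q²/2 + q/4 (D(q) = -½ + ((q² + q*q) + q)/4 = -½ + ((q² + q²) + q)/4 = -½ + (2*q² + q)/4 = -½ + (q + 2*q²)/4 = -½ + (q²/2 + q/4) = -½ + q²/2 + q/4)
D(-306) - 23020 = (-½ + (½)*(-306)² + (¼)*(-306)) - 23020 = (-½ + (½)*93636 - 153/2) - 23020 = (-½ + 46818 - 153/2) - 23020 = 46741 - 23020 = 23721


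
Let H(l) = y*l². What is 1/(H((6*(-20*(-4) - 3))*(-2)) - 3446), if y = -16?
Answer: -1/13663862 ≈ -7.3186e-8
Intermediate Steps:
H(l) = -16*l²
1/(H((6*(-20*(-4) - 3))*(-2)) - 3446) = 1/(-16*144*(-20*(-4) - 3)² - 3446) = 1/(-16*144*(-5*(-16) - 3)² - 3446) = 1/(-16*144*(80 - 3)² - 3446) = 1/(-16*((6*77)*(-2))² - 3446) = 1/(-16*(462*(-2))² - 3446) = 1/(-16*(-924)² - 3446) = 1/(-16*853776 - 3446) = 1/(-13660416 - 3446) = 1/(-13663862) = -1/13663862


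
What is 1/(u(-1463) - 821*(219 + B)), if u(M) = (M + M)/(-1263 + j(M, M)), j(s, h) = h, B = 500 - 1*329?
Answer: -1363/436417507 ≈ -3.1232e-6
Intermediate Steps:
B = 171 (B = 500 - 329 = 171)
u(M) = 2*M/(-1263 + M) (u(M) = (M + M)/(-1263 + M) = (2*M)/(-1263 + M) = 2*M/(-1263 + M))
1/(u(-1463) - 821*(219 + B)) = 1/(2*(-1463)/(-1263 - 1463) - 821*(219 + 171)) = 1/(2*(-1463)/(-2726) - 821*390) = 1/(2*(-1463)*(-1/2726) - 320190) = 1/(1463/1363 - 320190) = 1/(-436417507/1363) = -1363/436417507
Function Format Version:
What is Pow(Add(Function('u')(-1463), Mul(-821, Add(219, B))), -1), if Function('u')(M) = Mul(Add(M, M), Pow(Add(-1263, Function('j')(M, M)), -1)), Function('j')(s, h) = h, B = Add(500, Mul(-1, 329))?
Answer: Rational(-1363, 436417507) ≈ -3.1232e-6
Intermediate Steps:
B = 171 (B = Add(500, -329) = 171)
Function('u')(M) = Mul(2, M, Pow(Add(-1263, M), -1)) (Function('u')(M) = Mul(Add(M, M), Pow(Add(-1263, M), -1)) = Mul(Mul(2, M), Pow(Add(-1263, M), -1)) = Mul(2, M, Pow(Add(-1263, M), -1)))
Pow(Add(Function('u')(-1463), Mul(-821, Add(219, B))), -1) = Pow(Add(Mul(2, -1463, Pow(Add(-1263, -1463), -1)), Mul(-821, Add(219, 171))), -1) = Pow(Add(Mul(2, -1463, Pow(-2726, -1)), Mul(-821, 390)), -1) = Pow(Add(Mul(2, -1463, Rational(-1, 2726)), -320190), -1) = Pow(Add(Rational(1463, 1363), -320190), -1) = Pow(Rational(-436417507, 1363), -1) = Rational(-1363, 436417507)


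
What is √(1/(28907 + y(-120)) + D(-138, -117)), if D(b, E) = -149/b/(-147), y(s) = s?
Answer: I*√5652987881354/27808242 ≈ 0.0855*I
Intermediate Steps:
D(b, E) = 149/(147*b) (D(b, E) = -149/b*(-1/147) = 149/(147*b))
√(1/(28907 + y(-120)) + D(-138, -117)) = √(1/(28907 - 120) + (149/147)/(-138)) = √(1/28787 + (149/147)*(-1/138)) = √(1/28787 - 149/20286) = √(-4268977/583973082) = I*√5652987881354/27808242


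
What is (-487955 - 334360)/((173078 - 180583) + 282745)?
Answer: -164463/55048 ≈ -2.9876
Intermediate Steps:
(-487955 - 334360)/((173078 - 180583) + 282745) = -822315/(-7505 + 282745) = -822315/275240 = -822315*1/275240 = -164463/55048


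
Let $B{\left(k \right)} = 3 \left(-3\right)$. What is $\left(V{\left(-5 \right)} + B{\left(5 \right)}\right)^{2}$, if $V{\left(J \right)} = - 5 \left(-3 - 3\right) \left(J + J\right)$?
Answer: $95481$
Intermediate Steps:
$V{\left(J \right)} = 60 J$ ($V{\left(J \right)} = - 5 \left(- 6 \cdot 2 J\right) = - 5 \left(- 12 J\right) = 60 J$)
$B{\left(k \right)} = -9$
$\left(V{\left(-5 \right)} + B{\left(5 \right)}\right)^{2} = \left(60 \left(-5\right) - 9\right)^{2} = \left(-300 - 9\right)^{2} = \left(-309\right)^{2} = 95481$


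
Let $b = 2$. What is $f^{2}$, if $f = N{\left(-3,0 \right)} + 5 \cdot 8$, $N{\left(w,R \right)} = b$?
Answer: $1764$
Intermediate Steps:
$N{\left(w,R \right)} = 2$
$f = 42$ ($f = 2 + 5 \cdot 8 = 2 + 40 = 42$)
$f^{2} = 42^{2} = 1764$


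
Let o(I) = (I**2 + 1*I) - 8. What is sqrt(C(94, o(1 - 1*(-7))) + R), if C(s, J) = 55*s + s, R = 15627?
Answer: sqrt(20891) ≈ 144.54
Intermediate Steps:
o(I) = -8 + I + I**2 (o(I) = (I**2 + I) - 8 = (I + I**2) - 8 = -8 + I + I**2)
C(s, J) = 56*s
sqrt(C(94, o(1 - 1*(-7))) + R) = sqrt(56*94 + 15627) = sqrt(5264 + 15627) = sqrt(20891)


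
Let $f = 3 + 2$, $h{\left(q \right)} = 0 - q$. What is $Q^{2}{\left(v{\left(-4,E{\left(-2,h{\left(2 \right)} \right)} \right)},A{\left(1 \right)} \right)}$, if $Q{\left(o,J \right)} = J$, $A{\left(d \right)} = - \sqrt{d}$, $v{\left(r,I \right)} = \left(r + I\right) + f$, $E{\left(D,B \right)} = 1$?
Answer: $1$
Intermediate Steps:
$h{\left(q \right)} = - q$
$f = 5$
$v{\left(r,I \right)} = 5 + I + r$ ($v{\left(r,I \right)} = \left(r + I\right) + 5 = \left(I + r\right) + 5 = 5 + I + r$)
$Q^{2}{\left(v{\left(-4,E{\left(-2,h{\left(2 \right)} \right)} \right)},A{\left(1 \right)} \right)} = \left(- \sqrt{1}\right)^{2} = \left(\left(-1\right) 1\right)^{2} = \left(-1\right)^{2} = 1$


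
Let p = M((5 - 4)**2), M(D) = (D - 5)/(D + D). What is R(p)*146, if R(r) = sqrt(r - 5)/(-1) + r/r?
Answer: 146 - 146*I*sqrt(7) ≈ 146.0 - 386.28*I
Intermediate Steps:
M(D) = (-5 + D)/(2*D) (M(D) = (-5 + D)/((2*D)) = (-5 + D)*(1/(2*D)) = (-5 + D)/(2*D))
p = -2 (p = (-5 + (5 - 4)**2)/(2*((5 - 4)**2)) = (-5 + 1**2)/(2*(1**2)) = (1/2)*(-5 + 1)/1 = (1/2)*1*(-4) = -2)
R(r) = 1 - sqrt(-5 + r) (R(r) = sqrt(-5 + r)*(-1) + 1 = -sqrt(-5 + r) + 1 = 1 - sqrt(-5 + r))
R(p)*146 = (1 - sqrt(-5 - 2))*146 = (1 - sqrt(-7))*146 = (1 - I*sqrt(7))*146 = 146 - 146*I*sqrt(7)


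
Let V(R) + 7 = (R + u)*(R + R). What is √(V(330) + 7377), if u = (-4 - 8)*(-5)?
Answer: √264770 ≈ 514.56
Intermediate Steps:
u = 60 (u = -12*(-5) = 60)
V(R) = -7 + 2*R*(60 + R) (V(R) = -7 + (R + 60)*(R + R) = -7 + (60 + R)*(2*R) = -7 + 2*R*(60 + R))
√(V(330) + 7377) = √((-7 + 2*330² + 120*330) + 7377) = √((-7 + 2*108900 + 39600) + 7377) = √((-7 + 217800 + 39600) + 7377) = √(257393 + 7377) = √264770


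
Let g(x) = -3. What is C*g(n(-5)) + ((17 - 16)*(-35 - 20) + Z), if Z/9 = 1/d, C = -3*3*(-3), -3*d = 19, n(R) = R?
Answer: -2611/19 ≈ -137.42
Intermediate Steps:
d = -19/3 (d = -1/3*19 = -19/3 ≈ -6.3333)
C = 27 (C = -9*(-3) = 27)
Z = -27/19 (Z = 9/(-19/3) = 9*(-3/19) = -27/19 ≈ -1.4211)
C*g(n(-5)) + ((17 - 16)*(-35 - 20) + Z) = 27*(-3) + ((17 - 16)*(-35 - 20) - 27/19) = -81 + (1*(-55) - 27/19) = -81 + (-55 - 27/19) = -81 - 1072/19 = -2611/19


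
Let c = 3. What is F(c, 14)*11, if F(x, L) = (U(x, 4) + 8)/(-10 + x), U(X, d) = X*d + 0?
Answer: -220/7 ≈ -31.429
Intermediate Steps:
U(X, d) = X*d
F(x, L) = (8 + 4*x)/(-10 + x) (F(x, L) = (x*4 + 8)/(-10 + x) = (4*x + 8)/(-10 + x) = (8 + 4*x)/(-10 + x))
F(c, 14)*11 = (4*(2 + 3)/(-10 + 3))*11 = (4*5/(-7))*11 = (4*(-⅐)*5)*11 = -20/7*11 = -220/7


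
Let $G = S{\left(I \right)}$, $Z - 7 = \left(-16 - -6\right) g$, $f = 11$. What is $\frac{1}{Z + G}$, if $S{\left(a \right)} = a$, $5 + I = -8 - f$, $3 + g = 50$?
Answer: $- \frac{1}{487} \approx -0.0020534$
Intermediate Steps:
$g = 47$ ($g = -3 + 50 = 47$)
$I = -24$ ($I = -5 - 19 = -24$)
$Z = -463$ ($Z = 7 + \left(-16 - -6\right) 47 = 7 + \left(-16 + 6\right) 47 = 7 - 470 = -463$)
$G = -24$
$\frac{1}{Z + G} = \frac{1}{-463 - 24} = \frac{1}{-487} = - \frac{1}{487}$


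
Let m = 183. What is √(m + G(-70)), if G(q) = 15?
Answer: 3*√22 ≈ 14.071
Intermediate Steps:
√(m + G(-70)) = √(183 + 15) = √198 = 3*√22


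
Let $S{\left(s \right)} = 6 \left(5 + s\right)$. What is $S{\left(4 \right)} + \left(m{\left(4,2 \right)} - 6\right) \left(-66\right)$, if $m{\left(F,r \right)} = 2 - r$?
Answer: $450$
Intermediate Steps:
$S{\left(s \right)} = 30 + 6 s$
$S{\left(4 \right)} + \left(m{\left(4,2 \right)} - 6\right) \left(-66\right) = \left(30 + 6 \cdot 4\right) + \left(\left(2 - 2\right) - 6\right) \left(-66\right) = \left(30 + 24\right) + \left(\left(2 - 2\right) - 6\right) \left(-66\right) = 54 + \left(0 - 6\right) \left(-66\right) = 54 - -396 = 54 + 396 = 450$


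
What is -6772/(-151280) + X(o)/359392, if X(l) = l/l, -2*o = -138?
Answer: 152122119/3398051360 ≈ 0.044767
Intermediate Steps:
o = 69 (o = -½*(-138) = 69)
X(l) = 1
-6772/(-151280) + X(o)/359392 = -6772/(-151280) + 1/359392 = -6772*(-1/151280) + 1*(1/359392) = 1693/37820 + 1/359392 = 152122119/3398051360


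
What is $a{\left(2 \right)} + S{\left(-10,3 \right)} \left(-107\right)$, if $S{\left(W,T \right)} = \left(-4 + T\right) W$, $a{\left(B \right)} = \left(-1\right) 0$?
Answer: $-1070$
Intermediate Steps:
$a{\left(B \right)} = 0$
$S{\left(W,T \right)} = W \left(-4 + T\right)$
$a{\left(2 \right)} + S{\left(-10,3 \right)} \left(-107\right) = 0 + - 10 \left(-4 + 3\right) \left(-107\right) = 0 + \left(-10\right) \left(-1\right) \left(-107\right) = 0 + 10 \left(-107\right) = 0 - 1070 = -1070$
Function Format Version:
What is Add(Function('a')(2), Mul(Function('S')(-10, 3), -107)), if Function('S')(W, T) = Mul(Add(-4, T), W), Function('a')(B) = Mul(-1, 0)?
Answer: -1070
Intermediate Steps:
Function('a')(B) = 0
Function('S')(W, T) = Mul(W, Add(-4, T))
Add(Function('a')(2), Mul(Function('S')(-10, 3), -107)) = Add(0, Mul(Mul(-10, Add(-4, 3)), -107)) = Add(0, Mul(Mul(-10, -1), -107)) = Add(0, Mul(10, -107)) = Add(0, -1070) = -1070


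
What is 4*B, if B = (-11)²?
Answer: 484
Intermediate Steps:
B = 121
4*B = 4*121 = 484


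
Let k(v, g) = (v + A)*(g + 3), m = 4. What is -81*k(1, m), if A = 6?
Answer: -3969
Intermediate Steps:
k(v, g) = (3 + g)*(6 + v) (k(v, g) = (v + 6)*(g + 3) = (6 + v)*(3 + g) = (3 + g)*(6 + v))
-81*k(1, m) = -81*(18 + 3*1 + 6*4 + 4*1) = -81*(18 + 3 + 24 + 4) = -81*49 = -3969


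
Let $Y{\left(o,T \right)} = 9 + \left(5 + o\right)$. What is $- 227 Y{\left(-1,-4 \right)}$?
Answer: $-2951$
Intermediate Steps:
$Y{\left(o,T \right)} = 14 + o$
$- 227 Y{\left(-1,-4 \right)} = - 227 \left(14 - 1\right) = \left(-227\right) 13 = -2951$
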